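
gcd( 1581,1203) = 3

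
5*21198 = 105990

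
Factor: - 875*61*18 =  - 2^1*3^2*5^3*7^1*61^1=- 960750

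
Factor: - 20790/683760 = - 2^ ( -3)*3^2*37^(  -  1)  =  - 9/296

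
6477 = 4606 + 1871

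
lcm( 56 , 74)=2072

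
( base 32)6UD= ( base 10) 7117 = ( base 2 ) 1101111001101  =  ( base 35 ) 5sc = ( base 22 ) efb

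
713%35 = 13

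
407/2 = 203 + 1/2 = 203.50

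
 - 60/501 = - 1 +147/167  =  - 0.12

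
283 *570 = 161310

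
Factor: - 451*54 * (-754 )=2^2*3^3*11^1*13^1*29^1*41^1= 18362916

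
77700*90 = 6993000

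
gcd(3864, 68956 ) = 4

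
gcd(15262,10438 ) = 2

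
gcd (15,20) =5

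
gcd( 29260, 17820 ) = 220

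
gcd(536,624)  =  8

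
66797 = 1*66797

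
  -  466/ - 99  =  4 + 70/99 = 4.71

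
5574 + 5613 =11187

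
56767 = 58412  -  1645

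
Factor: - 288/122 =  - 144/61 = - 2^4*3^2 * 61^( - 1 ) 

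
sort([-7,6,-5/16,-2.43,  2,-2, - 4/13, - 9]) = [  -  9, - 7,-2.43, - 2, - 5/16,  -  4/13,  2 , 6] 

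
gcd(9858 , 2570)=2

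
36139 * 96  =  3469344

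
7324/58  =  126+ 8/29 = 126.28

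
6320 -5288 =1032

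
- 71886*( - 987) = 70951482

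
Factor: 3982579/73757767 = 53^1*163^1*461^1*73757767^( - 1)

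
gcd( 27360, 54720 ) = 27360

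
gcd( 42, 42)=42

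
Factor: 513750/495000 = 2^ (-2)*3^( -1 )*11^ (-1 ) * 137^1 = 137/132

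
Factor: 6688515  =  3^1 *5^1  *23^1 * 19387^1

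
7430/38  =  3715/19 = 195.53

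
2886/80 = 1443/40 = 36.08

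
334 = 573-239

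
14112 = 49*288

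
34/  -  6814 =-17/3407 = -  0.00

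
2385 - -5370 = 7755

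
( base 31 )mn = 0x2C1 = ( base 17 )278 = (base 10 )705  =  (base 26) 113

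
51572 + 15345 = 66917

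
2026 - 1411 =615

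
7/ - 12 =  - 1+5/12 = - 0.58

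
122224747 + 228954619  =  351179366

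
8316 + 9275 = 17591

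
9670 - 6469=3201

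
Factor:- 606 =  - 2^1*3^1*101^1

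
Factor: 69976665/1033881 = 3^1 * 5^1  *  11^1*31^( - 1)*373^1*379^1*11117^(-1)  =  23325555/344627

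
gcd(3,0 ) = 3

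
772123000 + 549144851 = 1321267851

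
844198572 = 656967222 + 187231350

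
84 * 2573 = 216132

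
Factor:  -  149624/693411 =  - 2^3* 3^(-1)*59^1*181^( -1)*317^1*1277^( - 1)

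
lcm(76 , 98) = 3724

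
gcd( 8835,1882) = 1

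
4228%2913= 1315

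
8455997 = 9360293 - 904296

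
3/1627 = 3/1627  =  0.00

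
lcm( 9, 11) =99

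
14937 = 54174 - 39237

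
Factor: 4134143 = 13^1 * 487^1*653^1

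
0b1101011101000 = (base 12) 3ba0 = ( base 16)1AE8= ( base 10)6888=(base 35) 5LS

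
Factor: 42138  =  2^1*3^2*2341^1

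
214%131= 83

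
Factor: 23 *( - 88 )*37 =-74888 = - 2^3*11^1* 23^1 * 37^1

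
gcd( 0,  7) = 7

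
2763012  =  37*74676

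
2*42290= 84580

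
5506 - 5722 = -216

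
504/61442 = 252/30721 = 0.01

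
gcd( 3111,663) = 51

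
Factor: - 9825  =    -  3^1*5^2 * 131^1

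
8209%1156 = 117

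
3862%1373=1116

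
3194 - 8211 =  - 5017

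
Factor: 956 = 2^2*239^1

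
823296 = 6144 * 134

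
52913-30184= 22729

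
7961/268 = 7961/268 = 29.71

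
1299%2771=1299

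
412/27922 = 206/13961 = 0.01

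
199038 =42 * 4739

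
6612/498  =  1102/83=13.28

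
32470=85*382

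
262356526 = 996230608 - 733874082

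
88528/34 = 2603 + 13/17 = 2603.76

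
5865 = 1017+4848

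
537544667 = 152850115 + 384694552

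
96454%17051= 11199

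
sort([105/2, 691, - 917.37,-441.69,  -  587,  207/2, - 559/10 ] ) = [-917.37, - 587,-441.69,-559/10, 105/2, 207/2,691]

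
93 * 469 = 43617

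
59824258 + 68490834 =128315092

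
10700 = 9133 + 1567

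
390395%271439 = 118956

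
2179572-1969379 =210193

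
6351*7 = 44457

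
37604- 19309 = 18295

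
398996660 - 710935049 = -311938389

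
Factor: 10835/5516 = 2^( - 2)*5^1*7^ ( - 1)*11^1=55/28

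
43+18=61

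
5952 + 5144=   11096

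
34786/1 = 34786 = 34786.00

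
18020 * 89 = 1603780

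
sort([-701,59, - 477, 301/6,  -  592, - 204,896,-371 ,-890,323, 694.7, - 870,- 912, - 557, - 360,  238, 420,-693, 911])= [ - 912, - 890, - 870 , - 701, - 693,  -  592 , - 557, - 477, - 371,-360,-204, 301/6, 59,238, 323,420 , 694.7, 896, 911]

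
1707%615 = 477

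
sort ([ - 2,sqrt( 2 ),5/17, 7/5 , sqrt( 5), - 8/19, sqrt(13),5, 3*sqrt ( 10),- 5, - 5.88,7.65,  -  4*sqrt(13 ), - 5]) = [ - 4*sqrt(13 ), - 5.88, - 5, - 5, - 2,  -  8/19,5/17,  7/5,  sqrt(2)  ,  sqrt( 5 ),sqrt(13 ),  5,7.65,3*sqrt( 10) ]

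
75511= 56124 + 19387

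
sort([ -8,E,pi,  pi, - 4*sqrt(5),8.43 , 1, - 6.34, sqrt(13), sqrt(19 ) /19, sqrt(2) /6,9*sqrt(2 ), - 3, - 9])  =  [ - 9 , - 4 *sqrt ( 5 ), - 8, - 6.34, - 3,  sqrt(19)/19 , sqrt ( 2 )/6,1,E,pi, pi, sqrt(13),8.43,9*sqrt( 2)]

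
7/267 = 7/267 = 0.03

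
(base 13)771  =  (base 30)1cf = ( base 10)1275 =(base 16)4fb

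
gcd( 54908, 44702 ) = 14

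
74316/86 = 37158/43 =864.14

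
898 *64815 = 58203870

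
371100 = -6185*( - 60 )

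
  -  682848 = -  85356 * 8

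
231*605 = 139755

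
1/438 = 1/438= 0.00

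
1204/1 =1204   =  1204.00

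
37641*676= 25445316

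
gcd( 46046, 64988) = 154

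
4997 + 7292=12289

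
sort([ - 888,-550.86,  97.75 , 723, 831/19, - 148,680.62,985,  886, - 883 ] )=[ - 888 ,-883, - 550.86 , - 148 , 831/19,97.75,680.62, 723,886,985] 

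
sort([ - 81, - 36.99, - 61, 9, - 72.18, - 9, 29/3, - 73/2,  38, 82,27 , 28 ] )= [ - 81, - 72.18, - 61,- 36.99, - 73/2 , - 9,  9,29/3,27,  28, 38,82 ]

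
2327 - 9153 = - 6826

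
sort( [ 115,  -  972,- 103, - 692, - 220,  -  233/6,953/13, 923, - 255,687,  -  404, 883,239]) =[ - 972, -692, - 404,-255, - 220, - 103,-233/6,953/13,115, 239, 687, 883, 923]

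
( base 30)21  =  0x3d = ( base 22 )2H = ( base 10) 61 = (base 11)56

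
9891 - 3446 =6445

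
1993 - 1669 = 324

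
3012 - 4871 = - 1859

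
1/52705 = 1/52705 = 0.00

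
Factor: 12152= 2^3*7^2 * 31^1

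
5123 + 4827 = 9950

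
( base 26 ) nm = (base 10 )620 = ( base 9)758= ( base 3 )211222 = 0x26C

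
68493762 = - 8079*( - 8478)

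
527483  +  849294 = 1376777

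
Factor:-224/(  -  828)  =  2^3*3^ ( - 2 )*7^1 * 23^( - 1) = 56/207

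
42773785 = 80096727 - 37322942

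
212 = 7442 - 7230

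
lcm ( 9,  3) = 9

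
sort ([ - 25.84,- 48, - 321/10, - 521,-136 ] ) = [ -521, -136, - 48 , - 321/10, - 25.84] 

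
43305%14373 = 186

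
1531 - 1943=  - 412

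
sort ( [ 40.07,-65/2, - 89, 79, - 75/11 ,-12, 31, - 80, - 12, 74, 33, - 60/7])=[-89, - 80 ,-65/2, - 12,-12,-60/7,-75/11,31,33, 40.07 , 74, 79] 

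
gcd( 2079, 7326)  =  99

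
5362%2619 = 124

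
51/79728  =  17/26576=0.00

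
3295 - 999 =2296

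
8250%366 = 198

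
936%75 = 36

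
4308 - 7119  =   - 2811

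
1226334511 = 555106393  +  671228118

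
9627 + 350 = 9977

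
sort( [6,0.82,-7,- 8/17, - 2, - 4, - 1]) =[ - 7, - 4 , - 2, - 1, -8/17,0.82,6 ]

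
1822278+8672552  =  10494830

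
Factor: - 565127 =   -  565127^1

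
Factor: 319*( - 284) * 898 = - 2^3*11^1 * 29^1* 71^1 * 449^1 =-81355208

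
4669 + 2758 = 7427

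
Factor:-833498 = -2^1*47^1*8867^1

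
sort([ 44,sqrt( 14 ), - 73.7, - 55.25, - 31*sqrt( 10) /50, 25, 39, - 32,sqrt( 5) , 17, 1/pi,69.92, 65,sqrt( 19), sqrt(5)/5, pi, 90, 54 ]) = [ - 73.7, - 55.25,-32, - 31*sqrt(10 )/50 , 1/pi, sqrt(5)/5,sqrt( 5), pi,sqrt( 14 ), sqrt( 19), 17,25,39, 44 , 54, 65, 69.92, 90 ] 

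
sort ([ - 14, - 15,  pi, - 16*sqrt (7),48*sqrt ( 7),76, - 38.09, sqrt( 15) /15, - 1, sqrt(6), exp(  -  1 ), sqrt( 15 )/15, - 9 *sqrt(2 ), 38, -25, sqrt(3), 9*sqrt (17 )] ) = [ - 16*sqrt ( 7 ), - 38.09, - 25, - 15, - 14, - 9*sqrt( 2), - 1, sqrt( 15)/15,sqrt(15) /15,exp( - 1), sqrt( 3), sqrt( 6 ),pi, 9 *sqrt( 17), 38, 76, 48*sqrt (7 )] 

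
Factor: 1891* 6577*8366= 2^1 * 31^1*47^1*61^1*89^1*6577^1=104048837162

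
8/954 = 4/477 = 0.01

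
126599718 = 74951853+51647865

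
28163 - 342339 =-314176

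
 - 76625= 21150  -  97775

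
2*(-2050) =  - 4100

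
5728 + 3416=9144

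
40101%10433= 8802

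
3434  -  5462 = -2028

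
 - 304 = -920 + 616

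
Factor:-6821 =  - 19^1*359^1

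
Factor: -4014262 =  - 2^1*7^1*286733^1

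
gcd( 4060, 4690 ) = 70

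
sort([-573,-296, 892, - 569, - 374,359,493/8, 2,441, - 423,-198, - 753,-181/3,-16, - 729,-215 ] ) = [ - 753 , - 729, - 573,- 569, - 423, - 374,-296 ,-215 , - 198, - 181/3,  -  16,2,493/8, 359,  441,892]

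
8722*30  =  261660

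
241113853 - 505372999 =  - 264259146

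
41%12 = 5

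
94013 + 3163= 97176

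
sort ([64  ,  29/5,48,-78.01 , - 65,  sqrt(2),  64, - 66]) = [ - 78.01, - 66, - 65 , sqrt(2),29/5,48,64 , 64]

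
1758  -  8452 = -6694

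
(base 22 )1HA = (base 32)r4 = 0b1101100100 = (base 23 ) 1eh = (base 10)868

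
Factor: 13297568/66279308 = 3324392/16569827 =2^3 *19^1*21871^1*  16569827^ ( - 1 ) 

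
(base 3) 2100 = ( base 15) 43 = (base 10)63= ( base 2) 111111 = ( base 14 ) 47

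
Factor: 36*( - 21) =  - 2^2*3^3 * 7^1 = - 756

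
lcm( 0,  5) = 0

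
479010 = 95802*5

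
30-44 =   -  14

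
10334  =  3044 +7290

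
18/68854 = 9/34427   =  0.00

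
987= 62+925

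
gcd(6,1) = 1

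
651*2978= 1938678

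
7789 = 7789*1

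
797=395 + 402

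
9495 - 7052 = 2443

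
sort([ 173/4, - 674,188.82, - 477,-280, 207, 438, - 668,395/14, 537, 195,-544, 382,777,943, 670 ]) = [ - 674, - 668, - 544, - 477 , - 280, 395/14,173/4, 188.82, 195,207, 382,438,537, 670,777, 943]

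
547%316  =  231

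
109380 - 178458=-69078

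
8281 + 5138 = 13419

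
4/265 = 4/265  =  0.02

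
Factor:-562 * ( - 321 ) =2^1*3^1*107^1 * 281^1  =  180402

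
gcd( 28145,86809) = 1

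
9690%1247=961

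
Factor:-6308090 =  - 2^1* 5^1*127^1 * 4967^1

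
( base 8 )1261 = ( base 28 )oh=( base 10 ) 689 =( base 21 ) 1bh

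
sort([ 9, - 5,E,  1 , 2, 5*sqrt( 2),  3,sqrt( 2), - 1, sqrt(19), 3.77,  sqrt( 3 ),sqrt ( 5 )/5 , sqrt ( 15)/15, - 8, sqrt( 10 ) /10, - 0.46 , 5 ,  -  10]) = [ - 10, - 8,-5 ,-1, - 0.46,  sqrt ( 15)/15, sqrt(10)/10, sqrt(5)/5, 1 , sqrt( 2), sqrt ( 3 ),2,  E,  3,  3.77, sqrt( 19 ),  5 , 5*sqrt( 2),  9]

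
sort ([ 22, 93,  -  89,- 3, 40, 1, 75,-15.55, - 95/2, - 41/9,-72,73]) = [-89, - 72, - 95/2,-15.55,-41/9,-3, 1, 22, 40, 73,75, 93]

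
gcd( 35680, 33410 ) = 10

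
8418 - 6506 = 1912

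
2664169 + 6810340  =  9474509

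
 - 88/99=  - 1 + 1/9= -  0.89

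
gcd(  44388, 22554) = 18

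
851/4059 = 851/4059 = 0.21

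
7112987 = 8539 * 833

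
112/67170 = 56/33585 = 0.00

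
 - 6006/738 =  - 9+106/123 = - 8.14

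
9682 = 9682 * 1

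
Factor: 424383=3^1*141461^1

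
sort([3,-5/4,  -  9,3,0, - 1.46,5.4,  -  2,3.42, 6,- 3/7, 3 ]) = [ - 9, - 2 , - 1.46, - 5/4,  -  3/7,0,3,3,  3,3.42, 5.4, 6]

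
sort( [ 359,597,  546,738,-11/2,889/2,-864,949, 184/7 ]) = [ - 864, - 11/2, 184/7,359,889/2,546,597,738,  949] 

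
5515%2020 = 1475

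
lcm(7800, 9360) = 46800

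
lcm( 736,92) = 736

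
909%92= 81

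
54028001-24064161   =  29963840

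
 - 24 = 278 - 302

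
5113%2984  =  2129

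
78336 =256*306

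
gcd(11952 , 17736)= 24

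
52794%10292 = 1334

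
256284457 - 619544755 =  - 363260298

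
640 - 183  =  457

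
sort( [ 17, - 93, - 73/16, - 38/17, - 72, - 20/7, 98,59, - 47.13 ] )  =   [ - 93, - 72, - 47.13, - 73/16, - 20/7,- 38/17, 17 , 59, 98]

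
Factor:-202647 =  -3^1 *31^1* 2179^1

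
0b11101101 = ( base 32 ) 7D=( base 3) 22210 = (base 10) 237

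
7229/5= 7229/5=1445.80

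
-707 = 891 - 1598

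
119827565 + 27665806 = 147493371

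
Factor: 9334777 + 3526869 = 12861646 = 2^1*7^1*23^1* 59^1 * 677^1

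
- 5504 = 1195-6699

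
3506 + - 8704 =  - 5198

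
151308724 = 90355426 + 60953298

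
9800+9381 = 19181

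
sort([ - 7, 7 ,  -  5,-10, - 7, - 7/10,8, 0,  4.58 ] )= [-10, -7, - 7, -5, - 7/10, 0,4.58,7,8]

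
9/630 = 1/70 = 0.01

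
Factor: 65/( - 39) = -5/3 = -  3^(-1)  *5^1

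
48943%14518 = 5389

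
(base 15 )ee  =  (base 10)224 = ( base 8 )340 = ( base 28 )80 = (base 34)6K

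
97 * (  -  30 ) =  - 2910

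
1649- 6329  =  -4680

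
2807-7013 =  - 4206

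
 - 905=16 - 921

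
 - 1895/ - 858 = 2+ 179/858 = 2.21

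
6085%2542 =1001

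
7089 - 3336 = 3753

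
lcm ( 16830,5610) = 16830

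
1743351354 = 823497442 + 919853912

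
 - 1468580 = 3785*( - 388 )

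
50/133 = 50/133 = 0.38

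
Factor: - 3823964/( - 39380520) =2^( - 1) * 3^( - 1 )* 5^( - 1 )*328171^( - 1 )*  955991^1 = 955991/9845130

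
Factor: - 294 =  - 2^1*3^1 * 7^2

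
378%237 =141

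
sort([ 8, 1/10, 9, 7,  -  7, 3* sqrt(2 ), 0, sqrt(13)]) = [ - 7,  0, 1/10,sqrt( 13), 3*  sqrt(2 ), 7,8 , 9] 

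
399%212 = 187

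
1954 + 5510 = 7464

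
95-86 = 9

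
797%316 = 165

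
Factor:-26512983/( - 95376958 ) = 2^( - 1 )*3^2*7^1*43^1*383^( - 1)  *  9787^1*124513^( - 1) 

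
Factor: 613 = 613^1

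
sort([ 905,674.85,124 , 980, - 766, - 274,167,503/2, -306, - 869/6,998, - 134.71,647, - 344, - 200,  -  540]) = [ - 766,- 540,- 344, - 306, - 274, - 200,-869/6, - 134.71, 124, 167,503/2,647,674.85, 905,980, 998 ] 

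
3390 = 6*565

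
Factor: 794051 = 113^1 * 7027^1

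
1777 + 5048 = 6825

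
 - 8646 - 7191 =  - 15837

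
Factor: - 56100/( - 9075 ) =68/11 = 2^2*11^( - 1) * 17^1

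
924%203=112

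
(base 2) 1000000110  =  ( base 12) 372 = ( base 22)11C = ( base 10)518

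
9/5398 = 9/5398 = 0.00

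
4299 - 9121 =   -  4822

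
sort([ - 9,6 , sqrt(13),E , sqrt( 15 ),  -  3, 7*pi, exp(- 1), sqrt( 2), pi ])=[-9, - 3 , exp(-1),sqrt( 2), E, pi,sqrt( 13),sqrt( 15),6  ,  7 * pi]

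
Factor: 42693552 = 2^4*3^2*11^1*26953^1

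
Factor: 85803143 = 1609^1*53327^1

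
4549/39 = 4549/39 = 116.64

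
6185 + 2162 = 8347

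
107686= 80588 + 27098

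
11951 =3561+8390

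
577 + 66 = 643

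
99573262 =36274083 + 63299179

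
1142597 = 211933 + 930664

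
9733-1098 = 8635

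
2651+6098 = 8749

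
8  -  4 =4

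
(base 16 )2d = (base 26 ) 1j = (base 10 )45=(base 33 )1c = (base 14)33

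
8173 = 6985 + 1188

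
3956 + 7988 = 11944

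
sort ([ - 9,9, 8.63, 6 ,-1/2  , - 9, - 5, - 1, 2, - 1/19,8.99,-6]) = [ - 9, - 9, - 6, - 5,- 1, - 1/2, - 1/19,2, 6,8.63,8.99,9]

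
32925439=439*75001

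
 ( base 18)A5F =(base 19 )951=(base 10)3345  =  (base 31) 3es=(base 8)6421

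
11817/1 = 11817 =11817.00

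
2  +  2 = 4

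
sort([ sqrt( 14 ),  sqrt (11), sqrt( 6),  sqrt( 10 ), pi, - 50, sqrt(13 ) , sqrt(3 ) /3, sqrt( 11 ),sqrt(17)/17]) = [-50, sqrt(17 ) /17 , sqrt (3 ) /3,sqrt(6), pi, sqrt ( 10), sqrt(11 ), sqrt (11 ), sqrt ( 13), sqrt(14)]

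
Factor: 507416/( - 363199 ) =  - 2^3 *7^1 * 13^1 * 17^1*41^1*363199^( - 1 )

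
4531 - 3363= 1168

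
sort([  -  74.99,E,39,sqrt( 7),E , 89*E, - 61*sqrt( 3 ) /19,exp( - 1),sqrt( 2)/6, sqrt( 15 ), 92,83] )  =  [ - 74.99, - 61* sqrt(3) /19,sqrt ( 2) /6,exp(-1 ),sqrt(7 ),E,E, sqrt (15), 39,83,92,89*E ]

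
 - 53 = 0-53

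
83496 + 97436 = 180932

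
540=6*90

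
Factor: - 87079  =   - 31^1*53^2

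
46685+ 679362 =726047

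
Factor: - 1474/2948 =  - 1/2 = - 2^( - 1 ) 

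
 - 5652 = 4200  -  9852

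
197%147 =50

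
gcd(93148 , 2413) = 1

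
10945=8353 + 2592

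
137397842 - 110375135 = 27022707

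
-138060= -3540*39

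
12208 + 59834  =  72042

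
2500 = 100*25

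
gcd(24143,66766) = 7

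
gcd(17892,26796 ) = 84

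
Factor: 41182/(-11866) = - 17^(-1 )*59^1 = -59/17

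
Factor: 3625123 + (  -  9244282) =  - 5619159 = -3^3* 7^1*13^1*2287^1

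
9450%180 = 90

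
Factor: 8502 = 2^1 * 3^1*13^1*109^1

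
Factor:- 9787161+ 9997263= 2^1* 3^1* 19^2*97^1 = 210102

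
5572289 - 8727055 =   -  3154766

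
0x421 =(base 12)741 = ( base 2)10000100001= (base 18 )34d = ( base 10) 1057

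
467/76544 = 467/76544 = 0.01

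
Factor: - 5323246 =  - 2^1*103^1*25841^1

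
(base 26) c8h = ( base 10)8337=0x2091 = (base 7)33210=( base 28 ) ahl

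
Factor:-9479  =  -9479^1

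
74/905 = 74/905 = 0.08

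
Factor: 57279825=3^3*5^2*84859^1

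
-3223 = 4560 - 7783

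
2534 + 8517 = 11051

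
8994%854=454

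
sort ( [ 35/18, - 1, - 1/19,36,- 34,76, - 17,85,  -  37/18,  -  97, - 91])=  [ - 97, - 91, - 34, - 17,-37/18, - 1, - 1/19,35/18,  36,76,85]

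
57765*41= 2368365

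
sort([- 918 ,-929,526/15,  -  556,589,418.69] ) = [ - 929, - 918,  -  556, 526/15, 418.69,589] 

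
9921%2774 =1599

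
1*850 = 850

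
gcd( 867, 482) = 1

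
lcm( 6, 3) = 6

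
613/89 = 613/89 = 6.89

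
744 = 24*31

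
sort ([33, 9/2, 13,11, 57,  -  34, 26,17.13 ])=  [-34,9/2  ,  11, 13, 17.13, 26,33,  57] 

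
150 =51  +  99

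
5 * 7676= 38380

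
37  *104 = 3848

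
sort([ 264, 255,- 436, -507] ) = [ - 507,-436,255,  264]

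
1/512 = 1/512 = 0.00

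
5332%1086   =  988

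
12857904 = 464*27711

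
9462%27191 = 9462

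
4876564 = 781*6244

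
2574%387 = 252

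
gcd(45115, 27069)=9023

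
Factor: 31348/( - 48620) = - 461/715 = -5^( - 1)*11^( - 1)*13^( -1 )*461^1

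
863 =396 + 467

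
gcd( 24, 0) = 24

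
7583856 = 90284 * 84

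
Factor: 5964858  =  2^1*3^2 * 17^1*101^1*193^1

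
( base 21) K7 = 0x1ab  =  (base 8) 653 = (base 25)H2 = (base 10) 427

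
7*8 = 56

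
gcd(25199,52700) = 1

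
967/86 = 967/86  =  11.24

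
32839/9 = 32839/9 = 3648.78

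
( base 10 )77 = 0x4d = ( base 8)115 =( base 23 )38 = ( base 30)2h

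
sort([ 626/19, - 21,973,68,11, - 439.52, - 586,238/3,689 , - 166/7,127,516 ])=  [-586, - 439.52,  -  166/7,- 21, 11,626/19,68,238/3, 127, 516, 689,973]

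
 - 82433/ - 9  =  82433/9 = 9159.22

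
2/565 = 2/565 = 0.00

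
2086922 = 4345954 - 2259032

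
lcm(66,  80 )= 2640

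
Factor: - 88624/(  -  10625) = 2^4*5^( - 4 ) * 17^( - 1)*29^1*191^1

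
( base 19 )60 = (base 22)54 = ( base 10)114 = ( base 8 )162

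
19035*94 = 1789290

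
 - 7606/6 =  - 1268 + 1/3 = - 1267.67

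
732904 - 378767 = 354137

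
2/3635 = 2/3635 = 0.00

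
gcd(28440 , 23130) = 90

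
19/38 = 1/2 = 0.50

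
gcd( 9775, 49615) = 5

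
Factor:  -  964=- 2^2*241^1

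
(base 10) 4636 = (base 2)1001000011100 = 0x121C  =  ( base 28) 5PG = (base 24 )814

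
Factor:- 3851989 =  - 3851989^1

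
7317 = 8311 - 994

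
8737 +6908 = 15645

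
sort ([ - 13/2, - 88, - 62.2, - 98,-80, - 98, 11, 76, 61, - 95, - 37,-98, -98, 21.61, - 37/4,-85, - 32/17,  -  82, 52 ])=[ - 98, - 98, - 98,- 98 , - 95, - 88, - 85, - 82, - 80,-62.2,-37, - 37/4,  -  13/2, - 32/17, 11, 21.61, 52,61,76]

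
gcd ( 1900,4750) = 950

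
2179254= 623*3498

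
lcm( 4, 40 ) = 40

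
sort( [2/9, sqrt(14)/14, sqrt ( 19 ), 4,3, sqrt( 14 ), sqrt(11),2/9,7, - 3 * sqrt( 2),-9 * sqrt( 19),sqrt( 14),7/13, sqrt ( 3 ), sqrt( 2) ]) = [  -  9*sqrt (19 ), - 3* sqrt( 2 ),2/9,2/9,sqrt (14 )/14,7/13,sqrt( 2), sqrt(3), 3, sqrt(11), sqrt(14 ),  sqrt(14), 4, sqrt(19 ),  7]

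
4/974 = 2/487 = 0.00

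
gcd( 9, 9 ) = 9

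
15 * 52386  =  785790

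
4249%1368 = 145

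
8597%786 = 737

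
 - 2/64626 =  - 1/32313=- 0.00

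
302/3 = 100 + 2/3 = 100.67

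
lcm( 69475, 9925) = 69475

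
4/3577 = 4/3577 = 0.00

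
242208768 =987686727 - 745477959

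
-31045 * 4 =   -  124180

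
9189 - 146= 9043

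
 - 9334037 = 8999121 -18333158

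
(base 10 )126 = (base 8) 176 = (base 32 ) 3u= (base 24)56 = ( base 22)5G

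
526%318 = 208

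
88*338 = 29744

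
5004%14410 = 5004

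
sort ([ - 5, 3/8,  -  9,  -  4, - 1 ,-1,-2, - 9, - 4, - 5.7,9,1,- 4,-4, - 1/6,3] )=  [ - 9,-9,-5.7, - 5, - 4, - 4, -4,-4,-2, - 1, - 1,-1/6, 3/8,1 , 3, 9] 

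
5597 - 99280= - 93683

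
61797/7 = 61797/7 = 8828.14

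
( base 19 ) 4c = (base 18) 4g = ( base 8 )130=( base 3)10021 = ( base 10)88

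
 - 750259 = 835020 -1585279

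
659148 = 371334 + 287814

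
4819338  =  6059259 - 1239921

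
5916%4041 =1875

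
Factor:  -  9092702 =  - 2^1*4546351^1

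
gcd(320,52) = 4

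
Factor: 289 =17^2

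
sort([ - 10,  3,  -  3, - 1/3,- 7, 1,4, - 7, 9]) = [ - 10,- 7, - 7, - 3, - 1/3,1, 3, 4, 9 ]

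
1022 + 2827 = 3849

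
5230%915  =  655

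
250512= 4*62628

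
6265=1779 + 4486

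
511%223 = 65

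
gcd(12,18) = 6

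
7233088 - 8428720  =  - 1195632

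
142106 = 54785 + 87321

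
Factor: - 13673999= - 1259^1*10861^1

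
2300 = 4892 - 2592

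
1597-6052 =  - 4455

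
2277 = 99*23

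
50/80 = 5/8 = 0.62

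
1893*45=85185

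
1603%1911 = 1603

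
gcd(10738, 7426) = 2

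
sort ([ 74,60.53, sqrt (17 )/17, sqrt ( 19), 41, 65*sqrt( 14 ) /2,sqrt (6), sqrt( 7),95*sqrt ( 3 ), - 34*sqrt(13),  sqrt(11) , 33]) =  [ - 34*sqrt(13), sqrt( 17)/17, sqrt (6), sqrt( 7),  sqrt( 11), sqrt ( 19),33 , 41,60.53 , 74,  65*sqrt( 14 )/2, 95*sqrt (3)]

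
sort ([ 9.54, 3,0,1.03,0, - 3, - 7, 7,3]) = [ - 7, - 3, 0,0,  1.03 , 3,3,7,9.54]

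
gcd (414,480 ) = 6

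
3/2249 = 3/2249  =  0.00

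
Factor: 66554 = 2^1 * 107^1*311^1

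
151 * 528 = 79728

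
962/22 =481/11= 43.73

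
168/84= 2 = 2.00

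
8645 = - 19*( - 455) 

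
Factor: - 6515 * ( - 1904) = 12404560  =  2^4*5^1*7^1*17^1* 1303^1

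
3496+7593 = 11089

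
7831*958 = 7502098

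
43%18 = 7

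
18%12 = 6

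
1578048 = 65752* 24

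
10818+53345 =64163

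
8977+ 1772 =10749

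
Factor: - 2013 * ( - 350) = 704550= 2^1*3^1 * 5^2*7^1*11^1*61^1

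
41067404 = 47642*862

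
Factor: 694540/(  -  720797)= - 2^2  *5^1*23^(- 1)*37^( - 1)*41^1 = - 820/851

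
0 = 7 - 7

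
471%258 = 213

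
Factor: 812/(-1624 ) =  - 1/2 = - 2^( - 1)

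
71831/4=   17957 + 3/4 = 17957.75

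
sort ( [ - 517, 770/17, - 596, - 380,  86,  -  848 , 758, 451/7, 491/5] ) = [-848, - 596,  -  517, - 380,770/17, 451/7, 86,491/5,758] 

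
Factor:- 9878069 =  - 9878069^1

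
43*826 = 35518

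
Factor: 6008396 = 2^2*1502099^1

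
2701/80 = 33 + 61/80 = 33.76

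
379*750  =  284250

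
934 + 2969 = 3903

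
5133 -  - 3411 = 8544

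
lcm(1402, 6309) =12618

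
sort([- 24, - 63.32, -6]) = [ - 63.32, - 24, -6]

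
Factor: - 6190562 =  - 2^1*7^2*181^1 * 349^1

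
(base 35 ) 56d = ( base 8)14314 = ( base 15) 1D33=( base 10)6348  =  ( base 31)6IO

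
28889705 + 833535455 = 862425160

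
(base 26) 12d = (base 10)741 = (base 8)1345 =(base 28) qd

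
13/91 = 1/7 = 0.14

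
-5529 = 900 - 6429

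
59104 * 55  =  3250720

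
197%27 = 8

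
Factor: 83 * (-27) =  - 2241 = - 3^3*83^1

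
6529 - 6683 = - 154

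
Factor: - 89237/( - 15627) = 3^ ( - 1)*5209^( - 1) * 89237^1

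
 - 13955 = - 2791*5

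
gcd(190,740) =10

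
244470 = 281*870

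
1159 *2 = 2318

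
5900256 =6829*864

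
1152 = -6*( - 192 ) 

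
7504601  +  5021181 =12525782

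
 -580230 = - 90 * 6447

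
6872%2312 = 2248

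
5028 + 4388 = 9416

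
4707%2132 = 443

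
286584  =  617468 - 330884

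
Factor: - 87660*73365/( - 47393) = 2^2 *3^3*  5^2*67^1 *73^1*83^( - 1 )*487^1*571^( - 1 ) = 6431175900/47393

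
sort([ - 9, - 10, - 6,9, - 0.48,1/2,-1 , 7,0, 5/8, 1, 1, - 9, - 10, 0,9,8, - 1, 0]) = [ - 10,-10,-9,- 9, - 6, - 1,-1, - 0.48, 0, 0,0, 1/2, 5/8,1, 1, 7,  8, 9, 9]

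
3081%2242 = 839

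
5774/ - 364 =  - 2887/182 = -15.86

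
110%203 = 110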